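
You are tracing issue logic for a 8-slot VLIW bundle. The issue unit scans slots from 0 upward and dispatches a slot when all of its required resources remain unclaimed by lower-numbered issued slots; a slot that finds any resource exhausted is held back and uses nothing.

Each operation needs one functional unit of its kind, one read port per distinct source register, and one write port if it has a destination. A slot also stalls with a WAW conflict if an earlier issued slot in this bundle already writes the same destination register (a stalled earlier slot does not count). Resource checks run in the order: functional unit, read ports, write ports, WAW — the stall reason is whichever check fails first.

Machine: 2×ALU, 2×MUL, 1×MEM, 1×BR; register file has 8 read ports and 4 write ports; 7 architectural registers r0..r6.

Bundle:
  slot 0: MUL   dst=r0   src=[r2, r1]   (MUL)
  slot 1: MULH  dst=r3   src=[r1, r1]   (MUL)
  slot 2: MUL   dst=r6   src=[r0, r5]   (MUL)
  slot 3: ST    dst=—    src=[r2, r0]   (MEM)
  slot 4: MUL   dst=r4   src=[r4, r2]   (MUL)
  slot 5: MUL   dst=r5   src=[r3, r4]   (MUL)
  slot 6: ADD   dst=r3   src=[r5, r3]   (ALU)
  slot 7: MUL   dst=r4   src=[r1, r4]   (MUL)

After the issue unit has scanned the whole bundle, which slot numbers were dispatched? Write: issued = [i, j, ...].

  0. MUL→r0 ⇒ go  {2A/1Mu/1Ld/1B | 6r 3w}
  1. MUL→r3 ⇒ go  {2A/0Mu/1Ld/1B | 5r 2w}
  2. MUL→r6 ⇒ no(FU)  {2A/0Mu/1Ld/1B | 5r 2w}
  3. MEM ⇒ go  {2A/0Mu/0Ld/1B | 3r 2w}
  4. MUL→r4 ⇒ no(FU)  {2A/0Mu/0Ld/1B | 3r 2w}
  5. MUL→r5 ⇒ no(FU)  {2A/0Mu/0Ld/1B | 3r 2w}
  6. ALU→r3 ⇒ no(WAW)  {2A/0Mu/0Ld/1B | 3r 2w}
  7. MUL→r4 ⇒ no(FU)  {2A/0Mu/0Ld/1B | 3r 2w}

issued = [0, 1, 3]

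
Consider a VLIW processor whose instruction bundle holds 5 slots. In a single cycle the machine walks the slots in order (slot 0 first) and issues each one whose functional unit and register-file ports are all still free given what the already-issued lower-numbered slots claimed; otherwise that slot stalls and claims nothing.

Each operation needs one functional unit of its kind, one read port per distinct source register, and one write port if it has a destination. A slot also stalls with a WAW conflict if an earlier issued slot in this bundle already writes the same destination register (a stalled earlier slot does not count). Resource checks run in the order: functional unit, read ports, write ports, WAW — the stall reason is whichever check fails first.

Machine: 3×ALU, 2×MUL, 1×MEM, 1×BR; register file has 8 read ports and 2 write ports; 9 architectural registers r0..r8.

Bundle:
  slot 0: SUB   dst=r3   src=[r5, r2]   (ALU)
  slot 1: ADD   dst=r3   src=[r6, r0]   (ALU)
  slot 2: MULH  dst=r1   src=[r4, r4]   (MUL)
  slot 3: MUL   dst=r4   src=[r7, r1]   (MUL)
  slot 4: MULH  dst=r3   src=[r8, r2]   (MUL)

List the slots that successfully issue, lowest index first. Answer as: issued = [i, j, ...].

issued = [0, 2]

(0) want 1×ALU +2rd +1wr — yes → AL2|MU2|ME1|BR1|rd6|wr1
(1) want 1×ALU +2rd +1wr — WAW → AL2|MU2|ME1|BR1|rd6|wr1
(2) want 1×MUL +1rd +1wr — yes → AL2|MU1|ME1|BR1|rd5|wr0
(3) want 1×MUL +2rd +1wr — WR_PORT → AL2|MU1|ME1|BR1|rd5|wr0
(4) want 1×MUL +2rd +1wr — WR_PORT → AL2|MU1|ME1|BR1|rd5|wr0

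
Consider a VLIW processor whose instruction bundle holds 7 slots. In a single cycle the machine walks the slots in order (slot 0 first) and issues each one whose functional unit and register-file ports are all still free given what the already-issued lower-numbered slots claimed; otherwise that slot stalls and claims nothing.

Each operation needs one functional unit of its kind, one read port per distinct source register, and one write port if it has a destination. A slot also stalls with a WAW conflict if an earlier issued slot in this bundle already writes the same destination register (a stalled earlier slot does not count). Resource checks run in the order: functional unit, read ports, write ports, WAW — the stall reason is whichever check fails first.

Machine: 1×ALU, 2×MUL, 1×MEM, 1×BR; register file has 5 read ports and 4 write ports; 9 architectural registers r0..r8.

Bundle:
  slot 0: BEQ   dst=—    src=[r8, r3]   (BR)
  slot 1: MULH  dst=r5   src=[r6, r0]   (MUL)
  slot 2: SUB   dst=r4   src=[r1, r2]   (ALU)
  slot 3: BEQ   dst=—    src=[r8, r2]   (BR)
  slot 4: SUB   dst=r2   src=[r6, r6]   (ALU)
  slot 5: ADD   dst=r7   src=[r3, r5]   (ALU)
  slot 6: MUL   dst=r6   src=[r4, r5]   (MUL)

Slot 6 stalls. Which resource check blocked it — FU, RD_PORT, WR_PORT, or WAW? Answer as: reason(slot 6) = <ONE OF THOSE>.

#0 BR src=r8,r3 dispatched  <A:1 Mu:2 Ld:1 B:0 rd:3 wr:4>
#1 MUL src=r6,r0 dispatched  <A:1 Mu:1 Ld:1 B:0 rd:1 wr:3>
#2 ALU src=r1,r2 held:RD_PORT  <A:1 Mu:1 Ld:1 B:0 rd:1 wr:3>
#3 BR src=r8,r2 held:FU  <A:1 Mu:1 Ld:1 B:0 rd:1 wr:3>
#4 ALU src=r6,r6 dispatched  <A:0 Mu:1 Ld:1 B:0 rd:0 wr:2>
#5 ALU src=r3,r5 held:FU  <A:0 Mu:1 Ld:1 B:0 rd:0 wr:2>
#6 MUL src=r4,r5 held:RD_PORT  <A:0 Mu:1 Ld:1 B:0 rd:0 wr:2>

reason(slot 6) = RD_PORT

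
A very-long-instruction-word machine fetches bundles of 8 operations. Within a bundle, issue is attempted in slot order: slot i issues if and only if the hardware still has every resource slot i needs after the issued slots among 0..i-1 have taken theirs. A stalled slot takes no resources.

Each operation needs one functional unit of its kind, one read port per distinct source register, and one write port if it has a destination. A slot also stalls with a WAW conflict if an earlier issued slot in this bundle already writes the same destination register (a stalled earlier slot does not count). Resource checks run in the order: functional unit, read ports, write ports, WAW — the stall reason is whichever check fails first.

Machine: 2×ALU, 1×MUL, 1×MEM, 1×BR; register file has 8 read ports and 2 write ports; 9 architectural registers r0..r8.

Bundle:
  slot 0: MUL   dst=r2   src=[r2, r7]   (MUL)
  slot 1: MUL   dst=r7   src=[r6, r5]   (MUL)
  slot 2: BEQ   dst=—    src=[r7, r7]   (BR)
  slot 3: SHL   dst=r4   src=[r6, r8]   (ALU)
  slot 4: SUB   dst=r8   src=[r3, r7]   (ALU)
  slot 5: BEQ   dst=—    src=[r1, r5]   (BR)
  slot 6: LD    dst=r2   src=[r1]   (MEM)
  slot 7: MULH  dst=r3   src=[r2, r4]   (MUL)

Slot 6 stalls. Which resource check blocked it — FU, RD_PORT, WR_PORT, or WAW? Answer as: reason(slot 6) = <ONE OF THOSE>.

reason(slot 6) = WR_PORT

#0 MUL src=r2,r7 dispatched  <A:2 Mu:0 Ld:1 B:1 rd:6 wr:1>
#1 MUL src=r6,r5 held:FU  <A:2 Mu:0 Ld:1 B:1 rd:6 wr:1>
#2 BR src=r7,r7 dispatched  <A:2 Mu:0 Ld:1 B:0 rd:5 wr:1>
#3 ALU src=r6,r8 dispatched  <A:1 Mu:0 Ld:1 B:0 rd:3 wr:0>
#4 ALU src=r3,r7 held:WR_PORT  <A:1 Mu:0 Ld:1 B:0 rd:3 wr:0>
#5 BR src=r1,r5 held:FU  <A:1 Mu:0 Ld:1 B:0 rd:3 wr:0>
#6 MEM src=r1 held:WR_PORT  <A:1 Mu:0 Ld:1 B:0 rd:3 wr:0>
#7 MUL src=r2,r4 held:FU  <A:1 Mu:0 Ld:1 B:0 rd:3 wr:0>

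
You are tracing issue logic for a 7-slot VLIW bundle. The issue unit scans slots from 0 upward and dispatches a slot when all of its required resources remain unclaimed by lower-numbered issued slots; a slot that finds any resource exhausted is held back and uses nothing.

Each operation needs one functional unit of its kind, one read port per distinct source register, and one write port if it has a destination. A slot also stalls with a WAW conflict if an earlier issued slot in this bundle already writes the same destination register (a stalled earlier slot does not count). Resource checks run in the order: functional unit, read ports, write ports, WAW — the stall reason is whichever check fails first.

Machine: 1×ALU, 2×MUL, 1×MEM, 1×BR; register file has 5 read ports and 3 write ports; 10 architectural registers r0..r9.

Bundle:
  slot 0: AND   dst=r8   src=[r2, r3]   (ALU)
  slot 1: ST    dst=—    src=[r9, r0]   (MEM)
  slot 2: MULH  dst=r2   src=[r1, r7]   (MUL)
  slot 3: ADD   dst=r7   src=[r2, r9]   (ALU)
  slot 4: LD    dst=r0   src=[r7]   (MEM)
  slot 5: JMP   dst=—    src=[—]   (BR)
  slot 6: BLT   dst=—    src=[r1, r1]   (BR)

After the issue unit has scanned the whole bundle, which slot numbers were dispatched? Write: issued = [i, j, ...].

issued = [0, 1, 5]

[0] ALU needs rd=2 wr=1: ok; after: ALU=0 MUL=2 MEM=1 BR=1, R=3, W=2
[1] MEM needs rd=2 wr=0: ok; after: ALU=0 MUL=2 MEM=0 BR=1, R=1, W=2
[2] MUL needs rd=2 wr=1: RD_PORT; after: ALU=0 MUL=2 MEM=0 BR=1, R=1, W=2
[3] ALU needs rd=2 wr=1: FU; after: ALU=0 MUL=2 MEM=0 BR=1, R=1, W=2
[4] MEM needs rd=1 wr=1: FU; after: ALU=0 MUL=2 MEM=0 BR=1, R=1, W=2
[5] BR needs rd=0 wr=0: ok; after: ALU=0 MUL=2 MEM=0 BR=0, R=1, W=2
[6] BR needs rd=1 wr=0: FU; after: ALU=0 MUL=2 MEM=0 BR=0, R=1, W=2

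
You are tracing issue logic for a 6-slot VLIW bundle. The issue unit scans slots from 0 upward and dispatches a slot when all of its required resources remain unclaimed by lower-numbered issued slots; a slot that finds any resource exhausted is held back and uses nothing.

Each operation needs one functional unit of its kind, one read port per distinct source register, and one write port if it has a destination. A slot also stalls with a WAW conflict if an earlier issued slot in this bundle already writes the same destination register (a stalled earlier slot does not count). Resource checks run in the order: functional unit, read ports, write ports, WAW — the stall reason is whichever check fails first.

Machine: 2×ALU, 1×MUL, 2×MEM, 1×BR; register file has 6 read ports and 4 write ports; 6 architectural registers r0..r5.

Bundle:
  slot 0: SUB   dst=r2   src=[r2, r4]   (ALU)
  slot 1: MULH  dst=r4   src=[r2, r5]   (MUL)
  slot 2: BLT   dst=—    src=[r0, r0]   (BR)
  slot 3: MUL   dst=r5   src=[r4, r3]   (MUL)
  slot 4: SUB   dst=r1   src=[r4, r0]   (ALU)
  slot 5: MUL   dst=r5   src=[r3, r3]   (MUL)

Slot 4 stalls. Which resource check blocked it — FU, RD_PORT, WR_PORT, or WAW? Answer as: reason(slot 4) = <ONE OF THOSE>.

reason(slot 4) = RD_PORT

slot 0 (ALU): ISSUE — free A1,Mu1,Ld2,B1 rp4 wp3
slot 1 (MUL): ISSUE — free A1,Mu0,Ld2,B1 rp2 wp2
slot 2 (BR): ISSUE — free A1,Mu0,Ld2,B0 rp1 wp2
slot 3 (MUL): stall FU — free A1,Mu0,Ld2,B0 rp1 wp2
slot 4 (ALU): stall RD_PORT — free A1,Mu0,Ld2,B0 rp1 wp2
slot 5 (MUL): stall FU — free A1,Mu0,Ld2,B0 rp1 wp2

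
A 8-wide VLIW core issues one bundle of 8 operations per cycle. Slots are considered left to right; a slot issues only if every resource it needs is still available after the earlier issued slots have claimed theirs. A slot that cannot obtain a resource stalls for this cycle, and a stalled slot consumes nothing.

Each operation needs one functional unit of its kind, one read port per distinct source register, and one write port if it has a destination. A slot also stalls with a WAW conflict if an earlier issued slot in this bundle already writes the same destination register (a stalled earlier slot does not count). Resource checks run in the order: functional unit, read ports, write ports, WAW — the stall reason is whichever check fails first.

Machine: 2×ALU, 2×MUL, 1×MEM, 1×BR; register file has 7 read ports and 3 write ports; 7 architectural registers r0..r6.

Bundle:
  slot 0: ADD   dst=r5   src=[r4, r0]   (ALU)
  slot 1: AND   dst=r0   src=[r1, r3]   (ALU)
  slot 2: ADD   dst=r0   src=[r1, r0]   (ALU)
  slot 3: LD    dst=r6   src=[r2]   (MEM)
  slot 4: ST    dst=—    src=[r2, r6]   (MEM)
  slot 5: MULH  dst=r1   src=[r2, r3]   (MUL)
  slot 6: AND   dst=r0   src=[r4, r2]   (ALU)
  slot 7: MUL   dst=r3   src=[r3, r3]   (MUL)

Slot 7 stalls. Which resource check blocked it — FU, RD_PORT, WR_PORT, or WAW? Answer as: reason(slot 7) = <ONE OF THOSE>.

reason(slot 7) = WR_PORT

  0. ALU→r5 ⇒ go  {1A/2Mu/1Ld/1B | 5r 2w}
  1. ALU→r0 ⇒ go  {0A/2Mu/1Ld/1B | 3r 1w}
  2. ALU→r0 ⇒ no(FU)  {0A/2Mu/1Ld/1B | 3r 1w}
  3. MEM→r6 ⇒ go  {0A/2Mu/0Ld/1B | 2r 0w}
  4. MEM ⇒ no(FU)  {0A/2Mu/0Ld/1B | 2r 0w}
  5. MUL→r1 ⇒ no(WR_PORT)  {0A/2Mu/0Ld/1B | 2r 0w}
  6. ALU→r0 ⇒ no(FU)  {0A/2Mu/0Ld/1B | 2r 0w}
  7. MUL→r3 ⇒ no(WR_PORT)  {0A/2Mu/0Ld/1B | 2r 0w}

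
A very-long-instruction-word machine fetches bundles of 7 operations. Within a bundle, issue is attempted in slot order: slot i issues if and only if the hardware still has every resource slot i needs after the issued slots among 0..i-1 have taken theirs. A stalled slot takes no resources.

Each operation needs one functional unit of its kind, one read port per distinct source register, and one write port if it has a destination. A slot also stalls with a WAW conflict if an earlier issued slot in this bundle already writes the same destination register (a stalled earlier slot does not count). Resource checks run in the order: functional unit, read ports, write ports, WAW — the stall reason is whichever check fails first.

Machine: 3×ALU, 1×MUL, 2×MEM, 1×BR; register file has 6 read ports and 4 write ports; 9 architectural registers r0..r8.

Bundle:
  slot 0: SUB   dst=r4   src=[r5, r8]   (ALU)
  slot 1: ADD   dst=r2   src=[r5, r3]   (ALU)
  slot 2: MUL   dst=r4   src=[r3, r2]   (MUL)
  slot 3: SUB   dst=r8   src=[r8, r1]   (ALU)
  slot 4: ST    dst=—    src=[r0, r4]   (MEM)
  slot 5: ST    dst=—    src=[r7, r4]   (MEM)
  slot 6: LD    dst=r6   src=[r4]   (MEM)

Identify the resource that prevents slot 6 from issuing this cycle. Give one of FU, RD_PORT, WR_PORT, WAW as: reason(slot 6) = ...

reason(slot 6) = RD_PORT

#0 ALU src=r5,r8 dispatched  <A:2 Mu:1 Ld:2 B:1 rd:4 wr:3>
#1 ALU src=r5,r3 dispatched  <A:1 Mu:1 Ld:2 B:1 rd:2 wr:2>
#2 MUL src=r3,r2 held:WAW  <A:1 Mu:1 Ld:2 B:1 rd:2 wr:2>
#3 ALU src=r8,r1 dispatched  <A:0 Mu:1 Ld:2 B:1 rd:0 wr:1>
#4 MEM src=r0,r4 held:RD_PORT  <A:0 Mu:1 Ld:2 B:1 rd:0 wr:1>
#5 MEM src=r7,r4 held:RD_PORT  <A:0 Mu:1 Ld:2 B:1 rd:0 wr:1>
#6 MEM src=r4 held:RD_PORT  <A:0 Mu:1 Ld:2 B:1 rd:0 wr:1>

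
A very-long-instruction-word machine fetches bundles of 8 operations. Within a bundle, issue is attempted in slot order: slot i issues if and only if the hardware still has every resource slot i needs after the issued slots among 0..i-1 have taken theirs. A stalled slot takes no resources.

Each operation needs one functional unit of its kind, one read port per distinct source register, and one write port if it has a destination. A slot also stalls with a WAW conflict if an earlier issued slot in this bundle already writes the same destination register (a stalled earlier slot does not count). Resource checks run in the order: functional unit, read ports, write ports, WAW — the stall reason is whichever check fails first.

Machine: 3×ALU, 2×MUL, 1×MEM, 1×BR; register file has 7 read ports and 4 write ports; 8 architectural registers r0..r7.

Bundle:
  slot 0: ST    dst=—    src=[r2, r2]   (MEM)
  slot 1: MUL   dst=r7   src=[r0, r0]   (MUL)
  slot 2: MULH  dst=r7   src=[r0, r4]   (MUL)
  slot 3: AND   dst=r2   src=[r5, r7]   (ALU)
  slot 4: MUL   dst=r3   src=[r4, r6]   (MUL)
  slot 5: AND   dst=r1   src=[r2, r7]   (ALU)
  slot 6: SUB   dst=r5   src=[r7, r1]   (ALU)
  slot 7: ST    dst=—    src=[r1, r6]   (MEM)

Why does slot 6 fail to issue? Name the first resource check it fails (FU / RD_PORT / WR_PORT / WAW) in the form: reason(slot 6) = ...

#0 MEM src=r2,r2 dispatched  <A:3 Mu:2 Ld:0 B:1 rd:6 wr:4>
#1 MUL src=r0,r0 dispatched  <A:3 Mu:1 Ld:0 B:1 rd:5 wr:3>
#2 MUL src=r0,r4 held:WAW  <A:3 Mu:1 Ld:0 B:1 rd:5 wr:3>
#3 ALU src=r5,r7 dispatched  <A:2 Mu:1 Ld:0 B:1 rd:3 wr:2>
#4 MUL src=r4,r6 dispatched  <A:2 Mu:0 Ld:0 B:1 rd:1 wr:1>
#5 ALU src=r2,r7 held:RD_PORT  <A:2 Mu:0 Ld:0 B:1 rd:1 wr:1>
#6 ALU src=r7,r1 held:RD_PORT  <A:2 Mu:0 Ld:0 B:1 rd:1 wr:1>
#7 MEM src=r1,r6 held:FU  <A:2 Mu:0 Ld:0 B:1 rd:1 wr:1>

reason(slot 6) = RD_PORT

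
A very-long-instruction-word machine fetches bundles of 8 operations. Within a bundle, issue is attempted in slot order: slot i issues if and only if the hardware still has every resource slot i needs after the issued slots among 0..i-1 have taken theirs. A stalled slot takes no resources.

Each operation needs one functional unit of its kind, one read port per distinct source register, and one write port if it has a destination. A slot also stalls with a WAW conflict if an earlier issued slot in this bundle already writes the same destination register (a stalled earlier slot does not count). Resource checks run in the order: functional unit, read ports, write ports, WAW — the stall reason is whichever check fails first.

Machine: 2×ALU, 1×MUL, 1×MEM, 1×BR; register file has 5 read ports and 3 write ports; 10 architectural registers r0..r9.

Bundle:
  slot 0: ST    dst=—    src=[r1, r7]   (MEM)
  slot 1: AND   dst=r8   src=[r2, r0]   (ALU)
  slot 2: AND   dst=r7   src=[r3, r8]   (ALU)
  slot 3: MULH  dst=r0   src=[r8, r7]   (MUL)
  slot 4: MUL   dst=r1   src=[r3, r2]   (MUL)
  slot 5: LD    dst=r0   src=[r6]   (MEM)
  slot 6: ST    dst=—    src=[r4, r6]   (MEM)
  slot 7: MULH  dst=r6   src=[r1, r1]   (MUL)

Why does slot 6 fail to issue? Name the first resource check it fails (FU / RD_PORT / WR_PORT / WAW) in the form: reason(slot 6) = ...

reason(slot 6) = FU

#0 MEM src=r1,r7 dispatched  <A:2 Mu:1 Ld:0 B:1 rd:3 wr:3>
#1 ALU src=r2,r0 dispatched  <A:1 Mu:1 Ld:0 B:1 rd:1 wr:2>
#2 ALU src=r3,r8 held:RD_PORT  <A:1 Mu:1 Ld:0 B:1 rd:1 wr:2>
#3 MUL src=r8,r7 held:RD_PORT  <A:1 Mu:1 Ld:0 B:1 rd:1 wr:2>
#4 MUL src=r3,r2 held:RD_PORT  <A:1 Mu:1 Ld:0 B:1 rd:1 wr:2>
#5 MEM src=r6 held:FU  <A:1 Mu:1 Ld:0 B:1 rd:1 wr:2>
#6 MEM src=r4,r6 held:FU  <A:1 Mu:1 Ld:0 B:1 rd:1 wr:2>
#7 MUL src=r1,r1 dispatched  <A:1 Mu:0 Ld:0 B:1 rd:0 wr:1>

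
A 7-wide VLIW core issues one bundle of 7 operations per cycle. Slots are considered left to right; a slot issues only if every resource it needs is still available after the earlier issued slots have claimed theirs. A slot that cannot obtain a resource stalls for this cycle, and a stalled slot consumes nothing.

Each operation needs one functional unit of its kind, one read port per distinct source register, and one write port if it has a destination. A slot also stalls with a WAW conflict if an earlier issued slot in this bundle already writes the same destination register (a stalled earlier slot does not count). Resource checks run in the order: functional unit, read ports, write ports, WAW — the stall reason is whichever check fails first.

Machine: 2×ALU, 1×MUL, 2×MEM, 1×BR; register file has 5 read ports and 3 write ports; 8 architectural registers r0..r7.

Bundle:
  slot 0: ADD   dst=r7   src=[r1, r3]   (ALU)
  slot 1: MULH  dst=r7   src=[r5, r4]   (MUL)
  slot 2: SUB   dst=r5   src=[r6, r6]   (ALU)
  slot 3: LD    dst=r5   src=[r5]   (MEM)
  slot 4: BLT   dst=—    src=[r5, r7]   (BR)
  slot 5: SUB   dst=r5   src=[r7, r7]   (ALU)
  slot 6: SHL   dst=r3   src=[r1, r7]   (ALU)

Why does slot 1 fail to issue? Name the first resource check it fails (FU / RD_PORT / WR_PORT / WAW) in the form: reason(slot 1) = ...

reason(slot 1) = WAW

#0 ALU src=r1,r3 dispatched  <A:1 Mu:1 Ld:2 B:1 rd:3 wr:2>
#1 MUL src=r5,r4 held:WAW  <A:1 Mu:1 Ld:2 B:1 rd:3 wr:2>
#2 ALU src=r6,r6 dispatched  <A:0 Mu:1 Ld:2 B:1 rd:2 wr:1>
#3 MEM src=r5 held:WAW  <A:0 Mu:1 Ld:2 B:1 rd:2 wr:1>
#4 BR src=r5,r7 dispatched  <A:0 Mu:1 Ld:2 B:0 rd:0 wr:1>
#5 ALU src=r7,r7 held:FU  <A:0 Mu:1 Ld:2 B:0 rd:0 wr:1>
#6 ALU src=r1,r7 held:FU  <A:0 Mu:1 Ld:2 B:0 rd:0 wr:1>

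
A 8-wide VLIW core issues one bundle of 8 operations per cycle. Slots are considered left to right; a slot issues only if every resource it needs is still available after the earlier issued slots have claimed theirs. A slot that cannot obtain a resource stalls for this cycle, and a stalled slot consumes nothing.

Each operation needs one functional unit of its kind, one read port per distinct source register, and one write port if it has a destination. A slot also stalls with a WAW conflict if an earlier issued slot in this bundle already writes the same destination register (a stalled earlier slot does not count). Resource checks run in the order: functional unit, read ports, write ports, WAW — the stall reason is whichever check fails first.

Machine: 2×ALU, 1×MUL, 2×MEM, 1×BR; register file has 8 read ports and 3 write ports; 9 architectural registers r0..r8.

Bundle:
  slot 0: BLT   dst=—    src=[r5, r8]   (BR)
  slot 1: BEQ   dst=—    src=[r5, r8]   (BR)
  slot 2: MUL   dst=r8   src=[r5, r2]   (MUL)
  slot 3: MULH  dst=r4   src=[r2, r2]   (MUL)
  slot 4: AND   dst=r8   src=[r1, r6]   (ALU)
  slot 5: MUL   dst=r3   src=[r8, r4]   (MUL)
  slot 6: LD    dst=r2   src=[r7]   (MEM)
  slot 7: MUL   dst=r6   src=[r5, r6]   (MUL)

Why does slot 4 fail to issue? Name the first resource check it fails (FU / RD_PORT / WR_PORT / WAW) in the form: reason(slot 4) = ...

reason(slot 4) = WAW

[0] BR needs rd=2 wr=0: ok; after: ALU=2 MUL=1 MEM=2 BR=0, R=6, W=3
[1] BR needs rd=2 wr=0: FU; after: ALU=2 MUL=1 MEM=2 BR=0, R=6, W=3
[2] MUL needs rd=2 wr=1: ok; after: ALU=2 MUL=0 MEM=2 BR=0, R=4, W=2
[3] MUL needs rd=1 wr=1: FU; after: ALU=2 MUL=0 MEM=2 BR=0, R=4, W=2
[4] ALU needs rd=2 wr=1: WAW; after: ALU=2 MUL=0 MEM=2 BR=0, R=4, W=2
[5] MUL needs rd=2 wr=1: FU; after: ALU=2 MUL=0 MEM=2 BR=0, R=4, W=2
[6] MEM needs rd=1 wr=1: ok; after: ALU=2 MUL=0 MEM=1 BR=0, R=3, W=1
[7] MUL needs rd=2 wr=1: FU; after: ALU=2 MUL=0 MEM=1 BR=0, R=3, W=1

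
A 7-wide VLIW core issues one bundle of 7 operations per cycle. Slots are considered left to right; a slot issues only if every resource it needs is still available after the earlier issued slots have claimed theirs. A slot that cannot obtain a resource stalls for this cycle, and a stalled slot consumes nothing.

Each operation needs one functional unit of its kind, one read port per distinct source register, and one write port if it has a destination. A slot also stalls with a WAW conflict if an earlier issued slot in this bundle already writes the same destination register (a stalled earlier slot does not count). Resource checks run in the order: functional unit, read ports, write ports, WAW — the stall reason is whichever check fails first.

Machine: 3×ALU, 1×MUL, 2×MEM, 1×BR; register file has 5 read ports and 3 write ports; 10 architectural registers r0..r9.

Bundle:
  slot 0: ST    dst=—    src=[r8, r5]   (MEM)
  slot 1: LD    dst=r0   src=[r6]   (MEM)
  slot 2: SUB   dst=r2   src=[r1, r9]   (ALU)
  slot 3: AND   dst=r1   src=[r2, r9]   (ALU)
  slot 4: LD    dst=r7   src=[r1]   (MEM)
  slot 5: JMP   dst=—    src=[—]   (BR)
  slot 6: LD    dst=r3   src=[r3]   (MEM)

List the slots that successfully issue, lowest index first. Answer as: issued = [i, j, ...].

issued = [0, 1, 2, 5]

  0. MEM ⇒ go  {3A/1Mu/1Ld/1B | 3r 3w}
  1. MEM→r0 ⇒ go  {3A/1Mu/0Ld/1B | 2r 2w}
  2. ALU→r2 ⇒ go  {2A/1Mu/0Ld/1B | 0r 1w}
  3. ALU→r1 ⇒ no(RD_PORT)  {2A/1Mu/0Ld/1B | 0r 1w}
  4. MEM→r7 ⇒ no(FU)  {2A/1Mu/0Ld/1B | 0r 1w}
  5. BR ⇒ go  {2A/1Mu/0Ld/0B | 0r 1w}
  6. MEM→r3 ⇒ no(FU)  {2A/1Mu/0Ld/0B | 0r 1w}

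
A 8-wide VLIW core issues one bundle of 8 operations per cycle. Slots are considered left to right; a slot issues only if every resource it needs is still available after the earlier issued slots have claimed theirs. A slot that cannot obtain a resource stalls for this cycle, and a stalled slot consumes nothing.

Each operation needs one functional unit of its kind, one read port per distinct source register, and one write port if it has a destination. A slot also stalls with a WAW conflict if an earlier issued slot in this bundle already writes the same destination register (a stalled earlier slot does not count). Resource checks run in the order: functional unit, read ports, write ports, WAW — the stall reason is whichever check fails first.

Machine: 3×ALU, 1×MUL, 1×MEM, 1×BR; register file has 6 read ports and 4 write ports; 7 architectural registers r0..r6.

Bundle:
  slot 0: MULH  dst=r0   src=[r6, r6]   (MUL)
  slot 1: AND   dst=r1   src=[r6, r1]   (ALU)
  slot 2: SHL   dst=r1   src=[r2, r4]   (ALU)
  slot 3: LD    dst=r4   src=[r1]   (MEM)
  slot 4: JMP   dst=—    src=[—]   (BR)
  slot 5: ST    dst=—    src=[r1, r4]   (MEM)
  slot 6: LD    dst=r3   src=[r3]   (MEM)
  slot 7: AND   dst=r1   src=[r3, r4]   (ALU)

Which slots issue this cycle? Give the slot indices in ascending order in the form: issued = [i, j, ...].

(0) want 1×MUL +1rd +1wr — yes → AL3|MU0|ME1|BR1|rd5|wr3
(1) want 1×ALU +2rd +1wr — yes → AL2|MU0|ME1|BR1|rd3|wr2
(2) want 1×ALU +2rd +1wr — WAW → AL2|MU0|ME1|BR1|rd3|wr2
(3) want 1×MEM +1rd +1wr — yes → AL2|MU0|ME0|BR1|rd2|wr1
(4) want 1×BR +0rd +0wr — yes → AL2|MU0|ME0|BR0|rd2|wr1
(5) want 1×MEM +2rd +0wr — FU → AL2|MU0|ME0|BR0|rd2|wr1
(6) want 1×MEM +1rd +1wr — FU → AL2|MU0|ME0|BR0|rd2|wr1
(7) want 1×ALU +2rd +1wr — WAW → AL2|MU0|ME0|BR0|rd2|wr1

issued = [0, 1, 3, 4]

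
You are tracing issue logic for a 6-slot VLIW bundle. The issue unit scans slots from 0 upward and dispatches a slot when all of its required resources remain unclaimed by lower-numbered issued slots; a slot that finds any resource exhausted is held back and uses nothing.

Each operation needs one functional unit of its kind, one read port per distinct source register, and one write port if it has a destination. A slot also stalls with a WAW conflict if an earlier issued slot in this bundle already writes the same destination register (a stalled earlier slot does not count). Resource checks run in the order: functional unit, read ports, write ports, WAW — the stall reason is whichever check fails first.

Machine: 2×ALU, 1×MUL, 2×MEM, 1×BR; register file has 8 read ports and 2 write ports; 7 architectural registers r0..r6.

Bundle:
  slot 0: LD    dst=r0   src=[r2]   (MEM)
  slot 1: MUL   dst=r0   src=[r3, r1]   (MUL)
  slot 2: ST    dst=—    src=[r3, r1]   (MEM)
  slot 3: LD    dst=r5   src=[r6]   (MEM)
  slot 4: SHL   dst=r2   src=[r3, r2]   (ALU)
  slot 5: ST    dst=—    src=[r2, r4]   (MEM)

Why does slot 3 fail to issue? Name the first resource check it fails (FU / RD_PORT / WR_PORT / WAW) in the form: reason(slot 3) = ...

reason(slot 3) = FU

(0) want 1×MEM +1rd +1wr — yes → AL2|MU1|ME1|BR1|rd7|wr1
(1) want 1×MUL +2rd +1wr — WAW → AL2|MU1|ME1|BR1|rd7|wr1
(2) want 1×MEM +2rd +0wr — yes → AL2|MU1|ME0|BR1|rd5|wr1
(3) want 1×MEM +1rd +1wr — FU → AL2|MU1|ME0|BR1|rd5|wr1
(4) want 1×ALU +2rd +1wr — yes → AL1|MU1|ME0|BR1|rd3|wr0
(5) want 1×MEM +2rd +0wr — FU → AL1|MU1|ME0|BR1|rd3|wr0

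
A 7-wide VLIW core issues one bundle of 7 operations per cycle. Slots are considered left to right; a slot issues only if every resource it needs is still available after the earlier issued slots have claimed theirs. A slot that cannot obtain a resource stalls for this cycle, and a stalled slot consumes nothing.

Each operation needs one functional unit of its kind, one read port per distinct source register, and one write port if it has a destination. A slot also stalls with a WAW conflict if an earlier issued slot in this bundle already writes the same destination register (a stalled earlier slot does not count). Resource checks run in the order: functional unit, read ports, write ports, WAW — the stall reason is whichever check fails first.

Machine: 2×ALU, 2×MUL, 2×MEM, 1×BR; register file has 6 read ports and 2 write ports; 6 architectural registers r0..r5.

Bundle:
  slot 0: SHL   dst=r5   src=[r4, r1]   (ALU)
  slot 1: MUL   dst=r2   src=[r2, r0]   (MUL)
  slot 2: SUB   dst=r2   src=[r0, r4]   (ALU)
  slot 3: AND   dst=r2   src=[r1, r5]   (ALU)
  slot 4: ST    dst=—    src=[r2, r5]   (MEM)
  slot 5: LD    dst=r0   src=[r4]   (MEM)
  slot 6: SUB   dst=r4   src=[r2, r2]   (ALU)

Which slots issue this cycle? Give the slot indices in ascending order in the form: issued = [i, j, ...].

issued = [0, 1, 4]

(0) want 1×ALU +2rd +1wr — yes → AL1|MU2|ME2|BR1|rd4|wr1
(1) want 1×MUL +2rd +1wr — yes → AL1|MU1|ME2|BR1|rd2|wr0
(2) want 1×ALU +2rd +1wr — WR_PORT → AL1|MU1|ME2|BR1|rd2|wr0
(3) want 1×ALU +2rd +1wr — WR_PORT → AL1|MU1|ME2|BR1|rd2|wr0
(4) want 1×MEM +2rd +0wr — yes → AL1|MU1|ME1|BR1|rd0|wr0
(5) want 1×MEM +1rd +1wr — RD_PORT → AL1|MU1|ME1|BR1|rd0|wr0
(6) want 1×ALU +1rd +1wr — RD_PORT → AL1|MU1|ME1|BR1|rd0|wr0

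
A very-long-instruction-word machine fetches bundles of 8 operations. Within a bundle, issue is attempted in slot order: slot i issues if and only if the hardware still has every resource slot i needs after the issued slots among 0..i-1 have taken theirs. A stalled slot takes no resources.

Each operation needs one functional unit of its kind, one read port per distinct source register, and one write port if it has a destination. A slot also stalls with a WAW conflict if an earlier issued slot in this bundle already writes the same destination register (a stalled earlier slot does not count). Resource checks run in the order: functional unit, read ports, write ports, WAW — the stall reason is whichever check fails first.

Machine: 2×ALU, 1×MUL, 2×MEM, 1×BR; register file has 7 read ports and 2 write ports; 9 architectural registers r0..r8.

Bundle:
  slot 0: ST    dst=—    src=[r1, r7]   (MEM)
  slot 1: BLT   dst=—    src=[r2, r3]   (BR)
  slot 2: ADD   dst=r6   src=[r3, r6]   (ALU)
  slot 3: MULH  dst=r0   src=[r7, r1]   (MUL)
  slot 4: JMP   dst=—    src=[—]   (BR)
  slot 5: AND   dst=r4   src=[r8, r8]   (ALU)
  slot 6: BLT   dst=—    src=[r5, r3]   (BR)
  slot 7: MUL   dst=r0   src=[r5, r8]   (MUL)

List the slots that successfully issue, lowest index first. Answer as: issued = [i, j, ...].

issued = [0, 1, 2, 5]

#0 MEM src=r1,r7 dispatched  <A:2 Mu:1 Ld:1 B:1 rd:5 wr:2>
#1 BR src=r2,r3 dispatched  <A:2 Mu:1 Ld:1 B:0 rd:3 wr:2>
#2 ALU src=r3,r6 dispatched  <A:1 Mu:1 Ld:1 B:0 rd:1 wr:1>
#3 MUL src=r7,r1 held:RD_PORT  <A:1 Mu:1 Ld:1 B:0 rd:1 wr:1>
#4 BR src=- held:FU  <A:1 Mu:1 Ld:1 B:0 rd:1 wr:1>
#5 ALU src=r8,r8 dispatched  <A:0 Mu:1 Ld:1 B:0 rd:0 wr:0>
#6 BR src=r5,r3 held:FU  <A:0 Mu:1 Ld:1 B:0 rd:0 wr:0>
#7 MUL src=r5,r8 held:RD_PORT  <A:0 Mu:1 Ld:1 B:0 rd:0 wr:0>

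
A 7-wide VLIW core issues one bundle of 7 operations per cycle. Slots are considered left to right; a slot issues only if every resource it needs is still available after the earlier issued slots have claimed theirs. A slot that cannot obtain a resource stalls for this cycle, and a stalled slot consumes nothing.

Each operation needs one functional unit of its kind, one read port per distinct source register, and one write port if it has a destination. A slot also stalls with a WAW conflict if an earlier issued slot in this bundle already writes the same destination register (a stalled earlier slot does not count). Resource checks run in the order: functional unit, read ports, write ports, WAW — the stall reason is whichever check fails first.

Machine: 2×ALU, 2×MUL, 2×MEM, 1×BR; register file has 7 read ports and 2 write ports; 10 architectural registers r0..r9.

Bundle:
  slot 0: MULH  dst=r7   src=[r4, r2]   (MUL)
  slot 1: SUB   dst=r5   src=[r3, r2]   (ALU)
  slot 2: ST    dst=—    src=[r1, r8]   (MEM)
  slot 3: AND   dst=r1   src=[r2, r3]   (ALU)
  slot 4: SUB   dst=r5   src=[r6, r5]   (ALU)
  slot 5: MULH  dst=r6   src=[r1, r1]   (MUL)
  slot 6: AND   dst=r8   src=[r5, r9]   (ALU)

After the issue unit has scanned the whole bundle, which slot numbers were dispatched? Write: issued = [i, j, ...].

issued = [0, 1, 2]

(0) want 1×MUL +2rd +1wr — yes → AL2|MU1|ME2|BR1|rd5|wr1
(1) want 1×ALU +2rd +1wr — yes → AL1|MU1|ME2|BR1|rd3|wr0
(2) want 1×MEM +2rd +0wr — yes → AL1|MU1|ME1|BR1|rd1|wr0
(3) want 1×ALU +2rd +1wr — RD_PORT → AL1|MU1|ME1|BR1|rd1|wr0
(4) want 1×ALU +2rd +1wr — RD_PORT → AL1|MU1|ME1|BR1|rd1|wr0
(5) want 1×MUL +1rd +1wr — WR_PORT → AL1|MU1|ME1|BR1|rd1|wr0
(6) want 1×ALU +2rd +1wr — RD_PORT → AL1|MU1|ME1|BR1|rd1|wr0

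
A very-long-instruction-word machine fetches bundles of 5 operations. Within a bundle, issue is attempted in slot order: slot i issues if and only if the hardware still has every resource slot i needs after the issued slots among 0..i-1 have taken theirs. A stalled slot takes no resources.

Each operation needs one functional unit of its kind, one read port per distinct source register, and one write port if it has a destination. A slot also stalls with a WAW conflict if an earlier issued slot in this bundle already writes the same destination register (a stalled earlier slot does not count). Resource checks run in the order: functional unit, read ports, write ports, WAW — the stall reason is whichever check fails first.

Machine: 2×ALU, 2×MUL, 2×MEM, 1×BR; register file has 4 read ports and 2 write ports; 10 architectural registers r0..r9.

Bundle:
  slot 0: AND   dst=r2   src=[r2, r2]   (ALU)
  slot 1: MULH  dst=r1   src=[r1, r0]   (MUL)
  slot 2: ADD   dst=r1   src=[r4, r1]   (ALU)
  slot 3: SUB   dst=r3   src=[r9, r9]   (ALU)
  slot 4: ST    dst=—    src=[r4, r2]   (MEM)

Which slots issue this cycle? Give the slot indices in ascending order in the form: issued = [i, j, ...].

issued = [0, 1]

(0) want 1×ALU +1rd +1wr — yes → AL1|MU2|ME2|BR1|rd3|wr1
(1) want 1×MUL +2rd +1wr — yes → AL1|MU1|ME2|BR1|rd1|wr0
(2) want 1×ALU +2rd +1wr — RD_PORT → AL1|MU1|ME2|BR1|rd1|wr0
(3) want 1×ALU +1rd +1wr — WR_PORT → AL1|MU1|ME2|BR1|rd1|wr0
(4) want 1×MEM +2rd +0wr — RD_PORT → AL1|MU1|ME2|BR1|rd1|wr0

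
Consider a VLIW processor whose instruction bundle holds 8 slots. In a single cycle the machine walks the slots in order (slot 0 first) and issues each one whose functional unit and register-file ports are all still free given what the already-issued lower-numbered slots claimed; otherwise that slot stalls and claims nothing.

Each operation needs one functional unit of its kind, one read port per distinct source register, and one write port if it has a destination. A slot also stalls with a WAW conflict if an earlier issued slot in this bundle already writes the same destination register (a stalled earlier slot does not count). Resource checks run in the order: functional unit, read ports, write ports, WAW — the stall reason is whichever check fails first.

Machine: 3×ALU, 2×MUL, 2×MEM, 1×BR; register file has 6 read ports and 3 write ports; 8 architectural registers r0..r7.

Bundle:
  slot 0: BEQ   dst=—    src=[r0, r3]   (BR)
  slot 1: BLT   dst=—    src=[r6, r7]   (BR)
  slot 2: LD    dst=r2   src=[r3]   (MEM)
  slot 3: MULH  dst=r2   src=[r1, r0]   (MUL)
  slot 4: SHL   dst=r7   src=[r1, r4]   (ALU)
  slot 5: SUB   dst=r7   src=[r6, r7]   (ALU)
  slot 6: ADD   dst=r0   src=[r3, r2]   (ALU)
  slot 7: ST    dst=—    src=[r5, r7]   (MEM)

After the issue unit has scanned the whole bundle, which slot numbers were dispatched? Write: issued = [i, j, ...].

  0. BR ⇒ go  {3A/2Mu/2Ld/0B | 4r 3w}
  1. BR ⇒ no(FU)  {3A/2Mu/2Ld/0B | 4r 3w}
  2. MEM→r2 ⇒ go  {3A/2Mu/1Ld/0B | 3r 2w}
  3. MUL→r2 ⇒ no(WAW)  {3A/2Mu/1Ld/0B | 3r 2w}
  4. ALU→r7 ⇒ go  {2A/2Mu/1Ld/0B | 1r 1w}
  5. ALU→r7 ⇒ no(RD_PORT)  {2A/2Mu/1Ld/0B | 1r 1w}
  6. ALU→r0 ⇒ no(RD_PORT)  {2A/2Mu/1Ld/0B | 1r 1w}
  7. MEM ⇒ no(RD_PORT)  {2A/2Mu/1Ld/0B | 1r 1w}

issued = [0, 2, 4]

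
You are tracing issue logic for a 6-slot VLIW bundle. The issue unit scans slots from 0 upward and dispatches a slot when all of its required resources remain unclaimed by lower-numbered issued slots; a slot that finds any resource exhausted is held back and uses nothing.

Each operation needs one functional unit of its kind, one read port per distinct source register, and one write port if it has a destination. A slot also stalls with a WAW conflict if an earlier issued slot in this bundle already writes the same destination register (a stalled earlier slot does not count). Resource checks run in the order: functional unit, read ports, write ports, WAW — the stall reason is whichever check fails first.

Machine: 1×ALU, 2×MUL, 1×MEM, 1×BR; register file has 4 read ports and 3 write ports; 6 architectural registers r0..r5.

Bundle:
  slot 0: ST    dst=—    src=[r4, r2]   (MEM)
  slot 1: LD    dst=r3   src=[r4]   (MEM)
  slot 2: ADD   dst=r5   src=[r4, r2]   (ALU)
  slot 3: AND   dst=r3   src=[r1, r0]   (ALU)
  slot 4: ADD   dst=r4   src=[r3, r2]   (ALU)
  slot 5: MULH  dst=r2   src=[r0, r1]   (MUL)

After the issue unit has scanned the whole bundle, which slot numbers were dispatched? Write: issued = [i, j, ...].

  0. MEM ⇒ go  {1A/2Mu/0Ld/1B | 2r 3w}
  1. MEM→r3 ⇒ no(FU)  {1A/2Mu/0Ld/1B | 2r 3w}
  2. ALU→r5 ⇒ go  {0A/2Mu/0Ld/1B | 0r 2w}
  3. ALU→r3 ⇒ no(FU)  {0A/2Mu/0Ld/1B | 0r 2w}
  4. ALU→r4 ⇒ no(FU)  {0A/2Mu/0Ld/1B | 0r 2w}
  5. MUL→r2 ⇒ no(RD_PORT)  {0A/2Mu/0Ld/1B | 0r 2w}

issued = [0, 2]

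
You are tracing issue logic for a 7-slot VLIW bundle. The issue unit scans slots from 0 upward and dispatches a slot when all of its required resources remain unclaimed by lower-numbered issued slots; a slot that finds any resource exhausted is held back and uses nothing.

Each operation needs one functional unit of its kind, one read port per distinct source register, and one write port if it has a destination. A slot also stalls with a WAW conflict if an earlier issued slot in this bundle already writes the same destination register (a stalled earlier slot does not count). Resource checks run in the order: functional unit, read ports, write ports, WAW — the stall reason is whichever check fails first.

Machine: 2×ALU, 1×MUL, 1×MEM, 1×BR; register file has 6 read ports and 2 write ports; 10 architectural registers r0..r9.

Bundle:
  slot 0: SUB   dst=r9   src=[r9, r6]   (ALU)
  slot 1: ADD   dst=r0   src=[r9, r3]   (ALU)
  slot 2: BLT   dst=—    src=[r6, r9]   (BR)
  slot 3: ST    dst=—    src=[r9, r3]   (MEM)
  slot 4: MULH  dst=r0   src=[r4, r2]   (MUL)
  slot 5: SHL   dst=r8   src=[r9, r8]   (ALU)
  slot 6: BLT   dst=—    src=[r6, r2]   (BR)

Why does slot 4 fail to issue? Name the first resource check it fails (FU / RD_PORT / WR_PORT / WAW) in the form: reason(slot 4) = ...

[0] ALU needs rd=2 wr=1: ok; after: ALU=1 MUL=1 MEM=1 BR=1, R=4, W=1
[1] ALU needs rd=2 wr=1: ok; after: ALU=0 MUL=1 MEM=1 BR=1, R=2, W=0
[2] BR needs rd=2 wr=0: ok; after: ALU=0 MUL=1 MEM=1 BR=0, R=0, W=0
[3] MEM needs rd=2 wr=0: RD_PORT; after: ALU=0 MUL=1 MEM=1 BR=0, R=0, W=0
[4] MUL needs rd=2 wr=1: RD_PORT; after: ALU=0 MUL=1 MEM=1 BR=0, R=0, W=0
[5] ALU needs rd=2 wr=1: FU; after: ALU=0 MUL=1 MEM=1 BR=0, R=0, W=0
[6] BR needs rd=2 wr=0: FU; after: ALU=0 MUL=1 MEM=1 BR=0, R=0, W=0

reason(slot 4) = RD_PORT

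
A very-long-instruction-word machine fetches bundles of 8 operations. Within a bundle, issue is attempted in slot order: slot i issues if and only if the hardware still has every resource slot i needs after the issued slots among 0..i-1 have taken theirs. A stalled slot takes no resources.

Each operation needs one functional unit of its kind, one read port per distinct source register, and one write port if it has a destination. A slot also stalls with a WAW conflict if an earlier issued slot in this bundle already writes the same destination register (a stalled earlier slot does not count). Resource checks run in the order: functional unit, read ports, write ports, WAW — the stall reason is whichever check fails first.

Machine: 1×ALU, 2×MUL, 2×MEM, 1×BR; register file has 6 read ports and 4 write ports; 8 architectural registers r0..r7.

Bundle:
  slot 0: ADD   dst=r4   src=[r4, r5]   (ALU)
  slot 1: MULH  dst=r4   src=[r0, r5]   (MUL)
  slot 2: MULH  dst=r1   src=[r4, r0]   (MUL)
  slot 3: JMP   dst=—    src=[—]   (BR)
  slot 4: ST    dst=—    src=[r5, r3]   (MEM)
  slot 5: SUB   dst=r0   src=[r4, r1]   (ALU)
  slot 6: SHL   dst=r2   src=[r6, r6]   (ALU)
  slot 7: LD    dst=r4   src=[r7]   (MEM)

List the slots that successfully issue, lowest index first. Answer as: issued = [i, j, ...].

issued = [0, 2, 3, 4]

  0. ALU→r4 ⇒ go  {0A/2Mu/2Ld/1B | 4r 3w}
  1. MUL→r4 ⇒ no(WAW)  {0A/2Mu/2Ld/1B | 4r 3w}
  2. MUL→r1 ⇒ go  {0A/1Mu/2Ld/1B | 2r 2w}
  3. BR ⇒ go  {0A/1Mu/2Ld/0B | 2r 2w}
  4. MEM ⇒ go  {0A/1Mu/1Ld/0B | 0r 2w}
  5. ALU→r0 ⇒ no(FU)  {0A/1Mu/1Ld/0B | 0r 2w}
  6. ALU→r2 ⇒ no(FU)  {0A/1Mu/1Ld/0B | 0r 2w}
  7. MEM→r4 ⇒ no(RD_PORT)  {0A/1Mu/1Ld/0B | 0r 2w}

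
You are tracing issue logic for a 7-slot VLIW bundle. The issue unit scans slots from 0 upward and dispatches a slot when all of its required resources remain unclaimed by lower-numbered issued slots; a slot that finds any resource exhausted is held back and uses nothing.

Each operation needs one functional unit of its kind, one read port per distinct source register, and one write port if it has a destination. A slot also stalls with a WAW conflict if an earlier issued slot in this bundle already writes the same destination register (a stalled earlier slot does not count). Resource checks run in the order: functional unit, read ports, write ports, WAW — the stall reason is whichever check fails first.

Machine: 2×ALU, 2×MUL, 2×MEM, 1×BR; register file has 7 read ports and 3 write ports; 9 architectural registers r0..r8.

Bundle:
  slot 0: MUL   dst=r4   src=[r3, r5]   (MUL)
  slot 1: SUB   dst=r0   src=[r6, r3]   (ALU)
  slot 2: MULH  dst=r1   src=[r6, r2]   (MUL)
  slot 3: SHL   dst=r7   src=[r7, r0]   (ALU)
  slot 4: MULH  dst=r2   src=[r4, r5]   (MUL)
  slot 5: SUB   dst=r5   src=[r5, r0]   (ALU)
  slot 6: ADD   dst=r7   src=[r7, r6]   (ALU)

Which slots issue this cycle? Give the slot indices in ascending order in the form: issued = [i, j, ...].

slot 0 (MUL): ISSUE — free A2,Mu1,Ld2,B1 rp5 wp2
slot 1 (ALU): ISSUE — free A1,Mu1,Ld2,B1 rp3 wp1
slot 2 (MUL): ISSUE — free A1,Mu0,Ld2,B1 rp1 wp0
slot 3 (ALU): stall RD_PORT — free A1,Mu0,Ld2,B1 rp1 wp0
slot 4 (MUL): stall FU — free A1,Mu0,Ld2,B1 rp1 wp0
slot 5 (ALU): stall RD_PORT — free A1,Mu0,Ld2,B1 rp1 wp0
slot 6 (ALU): stall RD_PORT — free A1,Mu0,Ld2,B1 rp1 wp0

issued = [0, 1, 2]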